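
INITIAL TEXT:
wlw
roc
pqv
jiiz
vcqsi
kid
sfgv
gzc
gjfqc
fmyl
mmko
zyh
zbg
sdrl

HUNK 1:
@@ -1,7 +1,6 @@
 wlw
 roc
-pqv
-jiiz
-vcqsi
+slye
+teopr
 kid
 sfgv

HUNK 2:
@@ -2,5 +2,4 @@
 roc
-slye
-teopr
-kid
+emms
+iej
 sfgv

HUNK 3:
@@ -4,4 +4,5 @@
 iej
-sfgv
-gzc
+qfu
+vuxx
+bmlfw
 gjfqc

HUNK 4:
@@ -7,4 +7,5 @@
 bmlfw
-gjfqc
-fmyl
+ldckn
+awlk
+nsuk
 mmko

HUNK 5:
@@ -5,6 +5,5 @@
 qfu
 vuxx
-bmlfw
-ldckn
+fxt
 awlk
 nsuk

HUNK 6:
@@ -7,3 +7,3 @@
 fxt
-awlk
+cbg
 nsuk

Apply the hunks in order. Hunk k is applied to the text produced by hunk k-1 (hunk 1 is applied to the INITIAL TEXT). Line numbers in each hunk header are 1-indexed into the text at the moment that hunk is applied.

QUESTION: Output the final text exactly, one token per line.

Answer: wlw
roc
emms
iej
qfu
vuxx
fxt
cbg
nsuk
mmko
zyh
zbg
sdrl

Derivation:
Hunk 1: at line 1 remove [pqv,jiiz,vcqsi] add [slye,teopr] -> 13 lines: wlw roc slye teopr kid sfgv gzc gjfqc fmyl mmko zyh zbg sdrl
Hunk 2: at line 2 remove [slye,teopr,kid] add [emms,iej] -> 12 lines: wlw roc emms iej sfgv gzc gjfqc fmyl mmko zyh zbg sdrl
Hunk 3: at line 4 remove [sfgv,gzc] add [qfu,vuxx,bmlfw] -> 13 lines: wlw roc emms iej qfu vuxx bmlfw gjfqc fmyl mmko zyh zbg sdrl
Hunk 4: at line 7 remove [gjfqc,fmyl] add [ldckn,awlk,nsuk] -> 14 lines: wlw roc emms iej qfu vuxx bmlfw ldckn awlk nsuk mmko zyh zbg sdrl
Hunk 5: at line 5 remove [bmlfw,ldckn] add [fxt] -> 13 lines: wlw roc emms iej qfu vuxx fxt awlk nsuk mmko zyh zbg sdrl
Hunk 6: at line 7 remove [awlk] add [cbg] -> 13 lines: wlw roc emms iej qfu vuxx fxt cbg nsuk mmko zyh zbg sdrl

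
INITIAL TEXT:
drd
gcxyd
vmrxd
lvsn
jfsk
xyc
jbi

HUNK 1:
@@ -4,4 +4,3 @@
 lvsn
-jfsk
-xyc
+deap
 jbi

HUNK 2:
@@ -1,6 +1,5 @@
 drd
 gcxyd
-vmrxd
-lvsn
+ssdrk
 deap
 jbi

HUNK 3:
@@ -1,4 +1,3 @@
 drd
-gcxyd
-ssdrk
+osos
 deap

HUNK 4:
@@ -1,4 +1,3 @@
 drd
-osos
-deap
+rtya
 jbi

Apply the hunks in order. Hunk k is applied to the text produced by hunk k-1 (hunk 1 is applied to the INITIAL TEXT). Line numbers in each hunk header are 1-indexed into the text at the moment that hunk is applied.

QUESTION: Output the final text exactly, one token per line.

Answer: drd
rtya
jbi

Derivation:
Hunk 1: at line 4 remove [jfsk,xyc] add [deap] -> 6 lines: drd gcxyd vmrxd lvsn deap jbi
Hunk 2: at line 1 remove [vmrxd,lvsn] add [ssdrk] -> 5 lines: drd gcxyd ssdrk deap jbi
Hunk 3: at line 1 remove [gcxyd,ssdrk] add [osos] -> 4 lines: drd osos deap jbi
Hunk 4: at line 1 remove [osos,deap] add [rtya] -> 3 lines: drd rtya jbi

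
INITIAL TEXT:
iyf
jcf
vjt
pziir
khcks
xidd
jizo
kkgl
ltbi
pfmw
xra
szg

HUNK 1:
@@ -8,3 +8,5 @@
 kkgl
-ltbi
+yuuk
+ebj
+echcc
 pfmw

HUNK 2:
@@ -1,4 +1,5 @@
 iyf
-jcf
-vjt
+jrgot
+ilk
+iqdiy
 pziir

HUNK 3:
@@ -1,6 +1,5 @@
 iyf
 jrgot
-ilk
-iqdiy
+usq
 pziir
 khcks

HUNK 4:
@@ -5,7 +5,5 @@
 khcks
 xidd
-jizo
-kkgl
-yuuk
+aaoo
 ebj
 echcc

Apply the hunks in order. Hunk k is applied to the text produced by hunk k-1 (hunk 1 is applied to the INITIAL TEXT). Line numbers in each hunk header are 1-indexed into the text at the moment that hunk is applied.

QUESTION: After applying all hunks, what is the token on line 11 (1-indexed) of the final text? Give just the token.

Answer: xra

Derivation:
Hunk 1: at line 8 remove [ltbi] add [yuuk,ebj,echcc] -> 14 lines: iyf jcf vjt pziir khcks xidd jizo kkgl yuuk ebj echcc pfmw xra szg
Hunk 2: at line 1 remove [jcf,vjt] add [jrgot,ilk,iqdiy] -> 15 lines: iyf jrgot ilk iqdiy pziir khcks xidd jizo kkgl yuuk ebj echcc pfmw xra szg
Hunk 3: at line 1 remove [ilk,iqdiy] add [usq] -> 14 lines: iyf jrgot usq pziir khcks xidd jizo kkgl yuuk ebj echcc pfmw xra szg
Hunk 4: at line 5 remove [jizo,kkgl,yuuk] add [aaoo] -> 12 lines: iyf jrgot usq pziir khcks xidd aaoo ebj echcc pfmw xra szg
Final line 11: xra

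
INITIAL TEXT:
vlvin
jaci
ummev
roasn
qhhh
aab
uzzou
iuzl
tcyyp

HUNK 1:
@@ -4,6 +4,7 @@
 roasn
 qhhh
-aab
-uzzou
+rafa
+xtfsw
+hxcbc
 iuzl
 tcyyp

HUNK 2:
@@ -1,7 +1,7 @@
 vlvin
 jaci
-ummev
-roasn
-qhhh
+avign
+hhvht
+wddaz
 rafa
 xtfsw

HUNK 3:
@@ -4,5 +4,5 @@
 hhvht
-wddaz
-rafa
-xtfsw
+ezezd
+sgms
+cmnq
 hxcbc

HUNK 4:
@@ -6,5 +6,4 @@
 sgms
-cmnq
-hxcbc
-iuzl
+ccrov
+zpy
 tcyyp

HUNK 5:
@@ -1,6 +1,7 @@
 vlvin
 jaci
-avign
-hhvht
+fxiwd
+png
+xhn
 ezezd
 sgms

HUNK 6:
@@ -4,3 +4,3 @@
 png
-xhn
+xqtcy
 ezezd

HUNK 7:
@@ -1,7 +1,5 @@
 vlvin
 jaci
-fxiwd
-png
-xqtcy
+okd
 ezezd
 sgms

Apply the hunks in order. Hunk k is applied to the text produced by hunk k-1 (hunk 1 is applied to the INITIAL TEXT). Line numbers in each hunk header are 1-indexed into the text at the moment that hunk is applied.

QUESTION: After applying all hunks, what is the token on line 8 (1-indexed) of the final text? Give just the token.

Hunk 1: at line 4 remove [aab,uzzou] add [rafa,xtfsw,hxcbc] -> 10 lines: vlvin jaci ummev roasn qhhh rafa xtfsw hxcbc iuzl tcyyp
Hunk 2: at line 1 remove [ummev,roasn,qhhh] add [avign,hhvht,wddaz] -> 10 lines: vlvin jaci avign hhvht wddaz rafa xtfsw hxcbc iuzl tcyyp
Hunk 3: at line 4 remove [wddaz,rafa,xtfsw] add [ezezd,sgms,cmnq] -> 10 lines: vlvin jaci avign hhvht ezezd sgms cmnq hxcbc iuzl tcyyp
Hunk 4: at line 6 remove [cmnq,hxcbc,iuzl] add [ccrov,zpy] -> 9 lines: vlvin jaci avign hhvht ezezd sgms ccrov zpy tcyyp
Hunk 5: at line 1 remove [avign,hhvht] add [fxiwd,png,xhn] -> 10 lines: vlvin jaci fxiwd png xhn ezezd sgms ccrov zpy tcyyp
Hunk 6: at line 4 remove [xhn] add [xqtcy] -> 10 lines: vlvin jaci fxiwd png xqtcy ezezd sgms ccrov zpy tcyyp
Hunk 7: at line 1 remove [fxiwd,png,xqtcy] add [okd] -> 8 lines: vlvin jaci okd ezezd sgms ccrov zpy tcyyp
Final line 8: tcyyp

Answer: tcyyp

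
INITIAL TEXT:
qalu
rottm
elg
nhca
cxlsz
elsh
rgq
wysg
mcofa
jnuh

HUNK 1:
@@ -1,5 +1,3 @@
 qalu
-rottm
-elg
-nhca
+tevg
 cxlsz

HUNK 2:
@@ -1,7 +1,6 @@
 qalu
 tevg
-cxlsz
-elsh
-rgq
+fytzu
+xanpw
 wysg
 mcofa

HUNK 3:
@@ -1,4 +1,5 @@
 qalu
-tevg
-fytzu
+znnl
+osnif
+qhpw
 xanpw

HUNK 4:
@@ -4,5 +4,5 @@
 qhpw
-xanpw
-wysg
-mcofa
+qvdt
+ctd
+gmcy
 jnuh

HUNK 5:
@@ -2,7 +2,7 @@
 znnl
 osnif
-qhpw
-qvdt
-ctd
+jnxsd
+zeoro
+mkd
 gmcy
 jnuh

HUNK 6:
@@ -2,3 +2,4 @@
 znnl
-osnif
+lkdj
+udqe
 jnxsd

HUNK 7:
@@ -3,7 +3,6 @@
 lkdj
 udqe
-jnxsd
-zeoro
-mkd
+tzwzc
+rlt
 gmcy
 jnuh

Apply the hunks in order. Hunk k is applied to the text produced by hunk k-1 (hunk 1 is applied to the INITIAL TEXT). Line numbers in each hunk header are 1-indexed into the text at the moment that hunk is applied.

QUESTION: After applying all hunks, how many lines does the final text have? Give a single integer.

Hunk 1: at line 1 remove [rottm,elg,nhca] add [tevg] -> 8 lines: qalu tevg cxlsz elsh rgq wysg mcofa jnuh
Hunk 2: at line 1 remove [cxlsz,elsh,rgq] add [fytzu,xanpw] -> 7 lines: qalu tevg fytzu xanpw wysg mcofa jnuh
Hunk 3: at line 1 remove [tevg,fytzu] add [znnl,osnif,qhpw] -> 8 lines: qalu znnl osnif qhpw xanpw wysg mcofa jnuh
Hunk 4: at line 4 remove [xanpw,wysg,mcofa] add [qvdt,ctd,gmcy] -> 8 lines: qalu znnl osnif qhpw qvdt ctd gmcy jnuh
Hunk 5: at line 2 remove [qhpw,qvdt,ctd] add [jnxsd,zeoro,mkd] -> 8 lines: qalu znnl osnif jnxsd zeoro mkd gmcy jnuh
Hunk 6: at line 2 remove [osnif] add [lkdj,udqe] -> 9 lines: qalu znnl lkdj udqe jnxsd zeoro mkd gmcy jnuh
Hunk 7: at line 3 remove [jnxsd,zeoro,mkd] add [tzwzc,rlt] -> 8 lines: qalu znnl lkdj udqe tzwzc rlt gmcy jnuh
Final line count: 8

Answer: 8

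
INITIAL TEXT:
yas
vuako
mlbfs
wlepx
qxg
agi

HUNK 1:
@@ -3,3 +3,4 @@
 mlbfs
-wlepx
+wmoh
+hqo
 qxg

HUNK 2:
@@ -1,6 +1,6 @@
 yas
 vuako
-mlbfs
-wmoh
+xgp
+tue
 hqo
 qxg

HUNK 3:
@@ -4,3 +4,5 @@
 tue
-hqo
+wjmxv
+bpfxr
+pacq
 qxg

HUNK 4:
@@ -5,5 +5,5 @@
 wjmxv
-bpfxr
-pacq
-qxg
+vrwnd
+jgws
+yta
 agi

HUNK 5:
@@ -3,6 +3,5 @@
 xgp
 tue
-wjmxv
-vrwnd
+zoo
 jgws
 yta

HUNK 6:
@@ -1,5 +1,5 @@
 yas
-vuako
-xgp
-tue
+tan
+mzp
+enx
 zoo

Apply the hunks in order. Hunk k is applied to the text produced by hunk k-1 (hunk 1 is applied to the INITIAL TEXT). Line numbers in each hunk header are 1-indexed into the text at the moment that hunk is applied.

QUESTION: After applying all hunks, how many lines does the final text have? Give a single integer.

Answer: 8

Derivation:
Hunk 1: at line 3 remove [wlepx] add [wmoh,hqo] -> 7 lines: yas vuako mlbfs wmoh hqo qxg agi
Hunk 2: at line 1 remove [mlbfs,wmoh] add [xgp,tue] -> 7 lines: yas vuako xgp tue hqo qxg agi
Hunk 3: at line 4 remove [hqo] add [wjmxv,bpfxr,pacq] -> 9 lines: yas vuako xgp tue wjmxv bpfxr pacq qxg agi
Hunk 4: at line 5 remove [bpfxr,pacq,qxg] add [vrwnd,jgws,yta] -> 9 lines: yas vuako xgp tue wjmxv vrwnd jgws yta agi
Hunk 5: at line 3 remove [wjmxv,vrwnd] add [zoo] -> 8 lines: yas vuako xgp tue zoo jgws yta agi
Hunk 6: at line 1 remove [vuako,xgp,tue] add [tan,mzp,enx] -> 8 lines: yas tan mzp enx zoo jgws yta agi
Final line count: 8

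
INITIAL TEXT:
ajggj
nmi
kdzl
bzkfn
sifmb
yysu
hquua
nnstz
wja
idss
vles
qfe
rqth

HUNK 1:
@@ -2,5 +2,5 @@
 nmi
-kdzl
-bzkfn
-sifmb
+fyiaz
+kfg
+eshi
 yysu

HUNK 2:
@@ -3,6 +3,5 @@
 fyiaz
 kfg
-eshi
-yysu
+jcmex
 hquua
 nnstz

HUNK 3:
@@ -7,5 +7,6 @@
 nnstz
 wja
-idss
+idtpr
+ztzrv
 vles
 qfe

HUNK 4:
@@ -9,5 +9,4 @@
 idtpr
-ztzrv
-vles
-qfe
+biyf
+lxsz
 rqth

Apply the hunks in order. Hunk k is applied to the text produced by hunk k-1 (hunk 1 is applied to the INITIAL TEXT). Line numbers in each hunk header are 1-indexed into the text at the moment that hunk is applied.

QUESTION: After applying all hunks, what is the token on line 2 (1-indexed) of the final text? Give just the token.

Hunk 1: at line 2 remove [kdzl,bzkfn,sifmb] add [fyiaz,kfg,eshi] -> 13 lines: ajggj nmi fyiaz kfg eshi yysu hquua nnstz wja idss vles qfe rqth
Hunk 2: at line 3 remove [eshi,yysu] add [jcmex] -> 12 lines: ajggj nmi fyiaz kfg jcmex hquua nnstz wja idss vles qfe rqth
Hunk 3: at line 7 remove [idss] add [idtpr,ztzrv] -> 13 lines: ajggj nmi fyiaz kfg jcmex hquua nnstz wja idtpr ztzrv vles qfe rqth
Hunk 4: at line 9 remove [ztzrv,vles,qfe] add [biyf,lxsz] -> 12 lines: ajggj nmi fyiaz kfg jcmex hquua nnstz wja idtpr biyf lxsz rqth
Final line 2: nmi

Answer: nmi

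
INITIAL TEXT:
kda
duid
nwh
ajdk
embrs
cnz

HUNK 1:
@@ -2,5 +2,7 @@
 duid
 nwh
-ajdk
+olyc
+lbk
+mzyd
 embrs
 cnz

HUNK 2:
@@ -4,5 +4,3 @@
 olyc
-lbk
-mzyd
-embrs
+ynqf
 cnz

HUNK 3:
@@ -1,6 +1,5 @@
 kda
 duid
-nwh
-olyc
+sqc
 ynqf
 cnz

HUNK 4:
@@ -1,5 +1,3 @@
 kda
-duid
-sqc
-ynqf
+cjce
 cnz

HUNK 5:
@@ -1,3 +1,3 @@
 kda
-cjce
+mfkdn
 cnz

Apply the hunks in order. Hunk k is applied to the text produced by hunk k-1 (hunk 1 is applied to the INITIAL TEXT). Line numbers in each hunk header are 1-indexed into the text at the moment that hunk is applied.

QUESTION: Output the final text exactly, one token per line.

Answer: kda
mfkdn
cnz

Derivation:
Hunk 1: at line 2 remove [ajdk] add [olyc,lbk,mzyd] -> 8 lines: kda duid nwh olyc lbk mzyd embrs cnz
Hunk 2: at line 4 remove [lbk,mzyd,embrs] add [ynqf] -> 6 lines: kda duid nwh olyc ynqf cnz
Hunk 3: at line 1 remove [nwh,olyc] add [sqc] -> 5 lines: kda duid sqc ynqf cnz
Hunk 4: at line 1 remove [duid,sqc,ynqf] add [cjce] -> 3 lines: kda cjce cnz
Hunk 5: at line 1 remove [cjce] add [mfkdn] -> 3 lines: kda mfkdn cnz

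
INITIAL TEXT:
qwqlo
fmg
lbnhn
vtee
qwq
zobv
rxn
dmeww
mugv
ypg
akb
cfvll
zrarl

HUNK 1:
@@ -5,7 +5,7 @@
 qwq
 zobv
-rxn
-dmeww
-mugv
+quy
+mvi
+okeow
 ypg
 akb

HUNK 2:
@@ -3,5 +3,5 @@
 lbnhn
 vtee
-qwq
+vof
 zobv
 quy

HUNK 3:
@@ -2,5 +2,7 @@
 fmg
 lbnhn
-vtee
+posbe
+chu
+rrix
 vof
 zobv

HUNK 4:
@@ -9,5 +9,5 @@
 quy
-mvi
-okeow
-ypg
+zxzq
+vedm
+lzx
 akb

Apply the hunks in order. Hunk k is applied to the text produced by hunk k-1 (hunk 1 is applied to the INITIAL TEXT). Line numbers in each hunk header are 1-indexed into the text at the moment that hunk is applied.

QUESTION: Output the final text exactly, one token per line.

Hunk 1: at line 5 remove [rxn,dmeww,mugv] add [quy,mvi,okeow] -> 13 lines: qwqlo fmg lbnhn vtee qwq zobv quy mvi okeow ypg akb cfvll zrarl
Hunk 2: at line 3 remove [qwq] add [vof] -> 13 lines: qwqlo fmg lbnhn vtee vof zobv quy mvi okeow ypg akb cfvll zrarl
Hunk 3: at line 2 remove [vtee] add [posbe,chu,rrix] -> 15 lines: qwqlo fmg lbnhn posbe chu rrix vof zobv quy mvi okeow ypg akb cfvll zrarl
Hunk 4: at line 9 remove [mvi,okeow,ypg] add [zxzq,vedm,lzx] -> 15 lines: qwqlo fmg lbnhn posbe chu rrix vof zobv quy zxzq vedm lzx akb cfvll zrarl

Answer: qwqlo
fmg
lbnhn
posbe
chu
rrix
vof
zobv
quy
zxzq
vedm
lzx
akb
cfvll
zrarl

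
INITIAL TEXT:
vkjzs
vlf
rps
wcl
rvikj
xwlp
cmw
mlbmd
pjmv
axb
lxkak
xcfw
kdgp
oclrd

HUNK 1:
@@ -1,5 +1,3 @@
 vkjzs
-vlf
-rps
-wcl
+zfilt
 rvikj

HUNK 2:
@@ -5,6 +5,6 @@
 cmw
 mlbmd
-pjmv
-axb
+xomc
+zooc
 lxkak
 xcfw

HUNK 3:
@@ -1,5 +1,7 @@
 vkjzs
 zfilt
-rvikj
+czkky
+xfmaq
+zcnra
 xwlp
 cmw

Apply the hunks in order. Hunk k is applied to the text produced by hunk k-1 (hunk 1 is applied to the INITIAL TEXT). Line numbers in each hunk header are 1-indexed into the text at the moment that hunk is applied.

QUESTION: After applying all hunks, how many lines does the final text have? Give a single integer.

Answer: 14

Derivation:
Hunk 1: at line 1 remove [vlf,rps,wcl] add [zfilt] -> 12 lines: vkjzs zfilt rvikj xwlp cmw mlbmd pjmv axb lxkak xcfw kdgp oclrd
Hunk 2: at line 5 remove [pjmv,axb] add [xomc,zooc] -> 12 lines: vkjzs zfilt rvikj xwlp cmw mlbmd xomc zooc lxkak xcfw kdgp oclrd
Hunk 3: at line 1 remove [rvikj] add [czkky,xfmaq,zcnra] -> 14 lines: vkjzs zfilt czkky xfmaq zcnra xwlp cmw mlbmd xomc zooc lxkak xcfw kdgp oclrd
Final line count: 14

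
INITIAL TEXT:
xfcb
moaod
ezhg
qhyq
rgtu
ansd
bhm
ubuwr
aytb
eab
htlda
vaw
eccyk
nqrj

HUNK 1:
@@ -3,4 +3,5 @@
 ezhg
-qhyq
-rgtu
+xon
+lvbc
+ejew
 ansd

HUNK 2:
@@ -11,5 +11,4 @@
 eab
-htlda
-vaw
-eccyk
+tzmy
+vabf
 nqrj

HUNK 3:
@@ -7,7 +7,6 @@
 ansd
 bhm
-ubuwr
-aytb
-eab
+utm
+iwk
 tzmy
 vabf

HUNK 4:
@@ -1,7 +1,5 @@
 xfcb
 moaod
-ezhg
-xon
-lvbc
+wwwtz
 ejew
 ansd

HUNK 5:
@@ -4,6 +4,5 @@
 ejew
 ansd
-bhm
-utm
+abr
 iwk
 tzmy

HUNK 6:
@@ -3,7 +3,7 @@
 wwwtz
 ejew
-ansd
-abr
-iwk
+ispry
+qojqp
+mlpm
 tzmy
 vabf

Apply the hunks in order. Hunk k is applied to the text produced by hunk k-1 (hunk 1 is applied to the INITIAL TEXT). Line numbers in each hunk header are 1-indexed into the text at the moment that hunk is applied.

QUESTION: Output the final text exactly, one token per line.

Answer: xfcb
moaod
wwwtz
ejew
ispry
qojqp
mlpm
tzmy
vabf
nqrj

Derivation:
Hunk 1: at line 3 remove [qhyq,rgtu] add [xon,lvbc,ejew] -> 15 lines: xfcb moaod ezhg xon lvbc ejew ansd bhm ubuwr aytb eab htlda vaw eccyk nqrj
Hunk 2: at line 11 remove [htlda,vaw,eccyk] add [tzmy,vabf] -> 14 lines: xfcb moaod ezhg xon lvbc ejew ansd bhm ubuwr aytb eab tzmy vabf nqrj
Hunk 3: at line 7 remove [ubuwr,aytb,eab] add [utm,iwk] -> 13 lines: xfcb moaod ezhg xon lvbc ejew ansd bhm utm iwk tzmy vabf nqrj
Hunk 4: at line 1 remove [ezhg,xon,lvbc] add [wwwtz] -> 11 lines: xfcb moaod wwwtz ejew ansd bhm utm iwk tzmy vabf nqrj
Hunk 5: at line 4 remove [bhm,utm] add [abr] -> 10 lines: xfcb moaod wwwtz ejew ansd abr iwk tzmy vabf nqrj
Hunk 6: at line 3 remove [ansd,abr,iwk] add [ispry,qojqp,mlpm] -> 10 lines: xfcb moaod wwwtz ejew ispry qojqp mlpm tzmy vabf nqrj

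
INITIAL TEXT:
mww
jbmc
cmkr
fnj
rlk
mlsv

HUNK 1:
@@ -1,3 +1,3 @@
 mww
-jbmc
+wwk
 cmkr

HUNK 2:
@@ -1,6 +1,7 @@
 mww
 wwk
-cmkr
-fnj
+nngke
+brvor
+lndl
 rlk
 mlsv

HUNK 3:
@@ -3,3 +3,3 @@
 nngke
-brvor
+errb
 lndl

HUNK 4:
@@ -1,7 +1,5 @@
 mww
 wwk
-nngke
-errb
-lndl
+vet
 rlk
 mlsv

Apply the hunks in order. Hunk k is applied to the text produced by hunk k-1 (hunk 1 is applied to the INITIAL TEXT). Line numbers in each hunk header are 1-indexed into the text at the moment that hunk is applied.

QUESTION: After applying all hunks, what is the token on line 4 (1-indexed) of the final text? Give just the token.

Answer: rlk

Derivation:
Hunk 1: at line 1 remove [jbmc] add [wwk] -> 6 lines: mww wwk cmkr fnj rlk mlsv
Hunk 2: at line 1 remove [cmkr,fnj] add [nngke,brvor,lndl] -> 7 lines: mww wwk nngke brvor lndl rlk mlsv
Hunk 3: at line 3 remove [brvor] add [errb] -> 7 lines: mww wwk nngke errb lndl rlk mlsv
Hunk 4: at line 1 remove [nngke,errb,lndl] add [vet] -> 5 lines: mww wwk vet rlk mlsv
Final line 4: rlk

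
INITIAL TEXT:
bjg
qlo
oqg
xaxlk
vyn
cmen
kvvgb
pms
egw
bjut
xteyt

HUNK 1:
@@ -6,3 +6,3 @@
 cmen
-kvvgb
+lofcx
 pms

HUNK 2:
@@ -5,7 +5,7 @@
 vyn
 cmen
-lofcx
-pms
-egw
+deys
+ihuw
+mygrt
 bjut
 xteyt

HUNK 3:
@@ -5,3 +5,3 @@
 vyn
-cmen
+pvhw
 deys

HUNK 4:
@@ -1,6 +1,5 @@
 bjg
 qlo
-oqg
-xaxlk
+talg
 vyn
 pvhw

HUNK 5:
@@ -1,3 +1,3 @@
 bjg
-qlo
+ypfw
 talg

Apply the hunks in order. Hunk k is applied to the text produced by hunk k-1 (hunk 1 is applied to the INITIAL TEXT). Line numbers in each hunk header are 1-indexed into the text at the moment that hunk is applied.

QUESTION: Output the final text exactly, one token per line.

Hunk 1: at line 6 remove [kvvgb] add [lofcx] -> 11 lines: bjg qlo oqg xaxlk vyn cmen lofcx pms egw bjut xteyt
Hunk 2: at line 5 remove [lofcx,pms,egw] add [deys,ihuw,mygrt] -> 11 lines: bjg qlo oqg xaxlk vyn cmen deys ihuw mygrt bjut xteyt
Hunk 3: at line 5 remove [cmen] add [pvhw] -> 11 lines: bjg qlo oqg xaxlk vyn pvhw deys ihuw mygrt bjut xteyt
Hunk 4: at line 1 remove [oqg,xaxlk] add [talg] -> 10 lines: bjg qlo talg vyn pvhw deys ihuw mygrt bjut xteyt
Hunk 5: at line 1 remove [qlo] add [ypfw] -> 10 lines: bjg ypfw talg vyn pvhw deys ihuw mygrt bjut xteyt

Answer: bjg
ypfw
talg
vyn
pvhw
deys
ihuw
mygrt
bjut
xteyt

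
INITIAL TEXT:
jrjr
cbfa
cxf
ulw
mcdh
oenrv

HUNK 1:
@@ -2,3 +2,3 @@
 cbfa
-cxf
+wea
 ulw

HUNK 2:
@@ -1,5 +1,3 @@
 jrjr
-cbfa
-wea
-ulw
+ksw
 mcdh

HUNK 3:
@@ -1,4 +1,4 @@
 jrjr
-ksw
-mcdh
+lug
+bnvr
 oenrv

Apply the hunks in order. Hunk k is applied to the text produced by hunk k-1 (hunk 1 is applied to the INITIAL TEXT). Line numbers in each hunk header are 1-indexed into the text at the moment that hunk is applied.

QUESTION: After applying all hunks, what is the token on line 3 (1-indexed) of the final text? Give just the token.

Answer: bnvr

Derivation:
Hunk 1: at line 2 remove [cxf] add [wea] -> 6 lines: jrjr cbfa wea ulw mcdh oenrv
Hunk 2: at line 1 remove [cbfa,wea,ulw] add [ksw] -> 4 lines: jrjr ksw mcdh oenrv
Hunk 3: at line 1 remove [ksw,mcdh] add [lug,bnvr] -> 4 lines: jrjr lug bnvr oenrv
Final line 3: bnvr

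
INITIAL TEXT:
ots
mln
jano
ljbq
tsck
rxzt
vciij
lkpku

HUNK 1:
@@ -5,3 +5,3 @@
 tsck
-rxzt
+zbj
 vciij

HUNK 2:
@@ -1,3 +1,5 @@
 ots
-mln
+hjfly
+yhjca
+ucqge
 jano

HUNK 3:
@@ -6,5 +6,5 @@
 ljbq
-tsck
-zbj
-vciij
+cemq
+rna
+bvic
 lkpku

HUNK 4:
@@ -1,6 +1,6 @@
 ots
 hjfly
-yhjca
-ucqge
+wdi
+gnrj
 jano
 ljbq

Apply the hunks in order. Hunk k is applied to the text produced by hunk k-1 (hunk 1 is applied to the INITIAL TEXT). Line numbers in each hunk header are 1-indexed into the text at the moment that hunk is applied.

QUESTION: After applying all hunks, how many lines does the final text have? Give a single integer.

Hunk 1: at line 5 remove [rxzt] add [zbj] -> 8 lines: ots mln jano ljbq tsck zbj vciij lkpku
Hunk 2: at line 1 remove [mln] add [hjfly,yhjca,ucqge] -> 10 lines: ots hjfly yhjca ucqge jano ljbq tsck zbj vciij lkpku
Hunk 3: at line 6 remove [tsck,zbj,vciij] add [cemq,rna,bvic] -> 10 lines: ots hjfly yhjca ucqge jano ljbq cemq rna bvic lkpku
Hunk 4: at line 1 remove [yhjca,ucqge] add [wdi,gnrj] -> 10 lines: ots hjfly wdi gnrj jano ljbq cemq rna bvic lkpku
Final line count: 10

Answer: 10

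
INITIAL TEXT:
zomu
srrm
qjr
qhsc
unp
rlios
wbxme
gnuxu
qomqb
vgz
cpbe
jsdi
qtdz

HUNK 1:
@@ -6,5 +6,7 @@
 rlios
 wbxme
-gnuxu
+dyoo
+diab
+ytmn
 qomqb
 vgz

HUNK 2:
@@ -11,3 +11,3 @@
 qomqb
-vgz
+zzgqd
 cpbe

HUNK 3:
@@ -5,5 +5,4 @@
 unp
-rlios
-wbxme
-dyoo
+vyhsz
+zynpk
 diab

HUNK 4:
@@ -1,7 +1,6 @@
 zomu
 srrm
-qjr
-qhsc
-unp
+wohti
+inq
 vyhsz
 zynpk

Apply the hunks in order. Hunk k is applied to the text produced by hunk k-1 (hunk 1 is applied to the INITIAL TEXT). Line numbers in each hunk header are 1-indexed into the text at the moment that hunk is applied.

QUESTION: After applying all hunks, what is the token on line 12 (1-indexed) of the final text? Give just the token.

Answer: jsdi

Derivation:
Hunk 1: at line 6 remove [gnuxu] add [dyoo,diab,ytmn] -> 15 lines: zomu srrm qjr qhsc unp rlios wbxme dyoo diab ytmn qomqb vgz cpbe jsdi qtdz
Hunk 2: at line 11 remove [vgz] add [zzgqd] -> 15 lines: zomu srrm qjr qhsc unp rlios wbxme dyoo diab ytmn qomqb zzgqd cpbe jsdi qtdz
Hunk 3: at line 5 remove [rlios,wbxme,dyoo] add [vyhsz,zynpk] -> 14 lines: zomu srrm qjr qhsc unp vyhsz zynpk diab ytmn qomqb zzgqd cpbe jsdi qtdz
Hunk 4: at line 1 remove [qjr,qhsc,unp] add [wohti,inq] -> 13 lines: zomu srrm wohti inq vyhsz zynpk diab ytmn qomqb zzgqd cpbe jsdi qtdz
Final line 12: jsdi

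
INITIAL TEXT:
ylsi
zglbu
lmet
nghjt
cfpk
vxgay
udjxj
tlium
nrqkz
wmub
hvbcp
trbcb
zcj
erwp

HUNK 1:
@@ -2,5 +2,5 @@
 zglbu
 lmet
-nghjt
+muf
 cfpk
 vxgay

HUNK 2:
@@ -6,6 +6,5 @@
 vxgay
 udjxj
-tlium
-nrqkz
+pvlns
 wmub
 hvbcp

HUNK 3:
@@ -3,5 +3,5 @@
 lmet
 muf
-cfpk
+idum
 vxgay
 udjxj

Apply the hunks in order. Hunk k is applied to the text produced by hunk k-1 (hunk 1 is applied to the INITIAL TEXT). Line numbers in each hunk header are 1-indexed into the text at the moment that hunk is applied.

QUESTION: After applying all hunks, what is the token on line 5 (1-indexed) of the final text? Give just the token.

Hunk 1: at line 2 remove [nghjt] add [muf] -> 14 lines: ylsi zglbu lmet muf cfpk vxgay udjxj tlium nrqkz wmub hvbcp trbcb zcj erwp
Hunk 2: at line 6 remove [tlium,nrqkz] add [pvlns] -> 13 lines: ylsi zglbu lmet muf cfpk vxgay udjxj pvlns wmub hvbcp trbcb zcj erwp
Hunk 3: at line 3 remove [cfpk] add [idum] -> 13 lines: ylsi zglbu lmet muf idum vxgay udjxj pvlns wmub hvbcp trbcb zcj erwp
Final line 5: idum

Answer: idum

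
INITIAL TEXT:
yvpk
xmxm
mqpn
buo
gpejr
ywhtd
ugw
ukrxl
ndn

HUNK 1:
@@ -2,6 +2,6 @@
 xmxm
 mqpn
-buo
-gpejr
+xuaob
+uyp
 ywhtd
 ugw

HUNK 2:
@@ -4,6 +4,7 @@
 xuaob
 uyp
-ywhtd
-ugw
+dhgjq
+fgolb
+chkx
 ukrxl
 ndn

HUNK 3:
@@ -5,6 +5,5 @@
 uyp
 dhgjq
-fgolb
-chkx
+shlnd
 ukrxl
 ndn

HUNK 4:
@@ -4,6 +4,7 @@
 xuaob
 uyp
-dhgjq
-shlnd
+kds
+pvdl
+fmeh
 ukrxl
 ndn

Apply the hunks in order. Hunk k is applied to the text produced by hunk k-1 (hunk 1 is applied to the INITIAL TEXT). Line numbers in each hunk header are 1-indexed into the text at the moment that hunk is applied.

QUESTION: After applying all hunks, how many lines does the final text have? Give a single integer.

Answer: 10

Derivation:
Hunk 1: at line 2 remove [buo,gpejr] add [xuaob,uyp] -> 9 lines: yvpk xmxm mqpn xuaob uyp ywhtd ugw ukrxl ndn
Hunk 2: at line 4 remove [ywhtd,ugw] add [dhgjq,fgolb,chkx] -> 10 lines: yvpk xmxm mqpn xuaob uyp dhgjq fgolb chkx ukrxl ndn
Hunk 3: at line 5 remove [fgolb,chkx] add [shlnd] -> 9 lines: yvpk xmxm mqpn xuaob uyp dhgjq shlnd ukrxl ndn
Hunk 4: at line 4 remove [dhgjq,shlnd] add [kds,pvdl,fmeh] -> 10 lines: yvpk xmxm mqpn xuaob uyp kds pvdl fmeh ukrxl ndn
Final line count: 10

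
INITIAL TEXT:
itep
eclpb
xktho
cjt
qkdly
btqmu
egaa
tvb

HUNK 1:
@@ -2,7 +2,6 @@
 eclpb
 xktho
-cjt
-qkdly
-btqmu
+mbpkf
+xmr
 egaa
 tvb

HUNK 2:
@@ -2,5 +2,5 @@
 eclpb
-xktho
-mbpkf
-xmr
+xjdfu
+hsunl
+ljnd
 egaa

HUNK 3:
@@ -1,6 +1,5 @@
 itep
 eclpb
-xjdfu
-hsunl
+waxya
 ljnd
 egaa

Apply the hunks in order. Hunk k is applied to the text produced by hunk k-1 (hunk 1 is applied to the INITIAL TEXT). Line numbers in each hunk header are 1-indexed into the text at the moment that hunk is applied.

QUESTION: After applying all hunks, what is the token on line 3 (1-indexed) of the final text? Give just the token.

Answer: waxya

Derivation:
Hunk 1: at line 2 remove [cjt,qkdly,btqmu] add [mbpkf,xmr] -> 7 lines: itep eclpb xktho mbpkf xmr egaa tvb
Hunk 2: at line 2 remove [xktho,mbpkf,xmr] add [xjdfu,hsunl,ljnd] -> 7 lines: itep eclpb xjdfu hsunl ljnd egaa tvb
Hunk 3: at line 1 remove [xjdfu,hsunl] add [waxya] -> 6 lines: itep eclpb waxya ljnd egaa tvb
Final line 3: waxya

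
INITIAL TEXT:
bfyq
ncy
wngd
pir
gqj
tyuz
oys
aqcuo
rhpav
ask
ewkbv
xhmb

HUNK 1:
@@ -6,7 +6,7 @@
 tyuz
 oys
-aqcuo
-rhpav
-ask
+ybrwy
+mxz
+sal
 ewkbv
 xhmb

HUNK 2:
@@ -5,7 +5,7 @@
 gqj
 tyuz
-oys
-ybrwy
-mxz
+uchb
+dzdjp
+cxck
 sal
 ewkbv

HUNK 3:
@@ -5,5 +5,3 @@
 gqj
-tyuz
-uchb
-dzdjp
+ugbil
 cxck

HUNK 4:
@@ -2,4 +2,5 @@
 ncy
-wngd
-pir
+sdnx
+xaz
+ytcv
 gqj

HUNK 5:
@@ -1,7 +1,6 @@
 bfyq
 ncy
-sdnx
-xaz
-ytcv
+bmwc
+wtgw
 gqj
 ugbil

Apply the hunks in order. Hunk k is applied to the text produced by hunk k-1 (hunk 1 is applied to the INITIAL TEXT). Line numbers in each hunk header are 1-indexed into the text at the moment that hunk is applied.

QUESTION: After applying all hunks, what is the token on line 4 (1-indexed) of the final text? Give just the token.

Answer: wtgw

Derivation:
Hunk 1: at line 6 remove [aqcuo,rhpav,ask] add [ybrwy,mxz,sal] -> 12 lines: bfyq ncy wngd pir gqj tyuz oys ybrwy mxz sal ewkbv xhmb
Hunk 2: at line 5 remove [oys,ybrwy,mxz] add [uchb,dzdjp,cxck] -> 12 lines: bfyq ncy wngd pir gqj tyuz uchb dzdjp cxck sal ewkbv xhmb
Hunk 3: at line 5 remove [tyuz,uchb,dzdjp] add [ugbil] -> 10 lines: bfyq ncy wngd pir gqj ugbil cxck sal ewkbv xhmb
Hunk 4: at line 2 remove [wngd,pir] add [sdnx,xaz,ytcv] -> 11 lines: bfyq ncy sdnx xaz ytcv gqj ugbil cxck sal ewkbv xhmb
Hunk 5: at line 1 remove [sdnx,xaz,ytcv] add [bmwc,wtgw] -> 10 lines: bfyq ncy bmwc wtgw gqj ugbil cxck sal ewkbv xhmb
Final line 4: wtgw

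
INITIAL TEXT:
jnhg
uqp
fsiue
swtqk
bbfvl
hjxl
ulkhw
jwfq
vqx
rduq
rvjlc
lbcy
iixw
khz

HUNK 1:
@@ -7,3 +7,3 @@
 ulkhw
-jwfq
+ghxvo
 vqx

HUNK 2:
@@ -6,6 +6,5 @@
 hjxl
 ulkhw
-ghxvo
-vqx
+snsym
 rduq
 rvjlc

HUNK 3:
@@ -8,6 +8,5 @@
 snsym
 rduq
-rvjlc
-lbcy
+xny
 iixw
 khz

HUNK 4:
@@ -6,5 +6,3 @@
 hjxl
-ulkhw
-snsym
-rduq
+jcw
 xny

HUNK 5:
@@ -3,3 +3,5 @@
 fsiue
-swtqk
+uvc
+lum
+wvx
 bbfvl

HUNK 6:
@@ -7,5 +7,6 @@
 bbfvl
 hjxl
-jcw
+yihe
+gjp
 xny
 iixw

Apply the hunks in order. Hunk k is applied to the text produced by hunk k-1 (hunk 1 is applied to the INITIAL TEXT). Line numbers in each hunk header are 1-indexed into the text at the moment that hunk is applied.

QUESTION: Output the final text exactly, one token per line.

Hunk 1: at line 7 remove [jwfq] add [ghxvo] -> 14 lines: jnhg uqp fsiue swtqk bbfvl hjxl ulkhw ghxvo vqx rduq rvjlc lbcy iixw khz
Hunk 2: at line 6 remove [ghxvo,vqx] add [snsym] -> 13 lines: jnhg uqp fsiue swtqk bbfvl hjxl ulkhw snsym rduq rvjlc lbcy iixw khz
Hunk 3: at line 8 remove [rvjlc,lbcy] add [xny] -> 12 lines: jnhg uqp fsiue swtqk bbfvl hjxl ulkhw snsym rduq xny iixw khz
Hunk 4: at line 6 remove [ulkhw,snsym,rduq] add [jcw] -> 10 lines: jnhg uqp fsiue swtqk bbfvl hjxl jcw xny iixw khz
Hunk 5: at line 3 remove [swtqk] add [uvc,lum,wvx] -> 12 lines: jnhg uqp fsiue uvc lum wvx bbfvl hjxl jcw xny iixw khz
Hunk 6: at line 7 remove [jcw] add [yihe,gjp] -> 13 lines: jnhg uqp fsiue uvc lum wvx bbfvl hjxl yihe gjp xny iixw khz

Answer: jnhg
uqp
fsiue
uvc
lum
wvx
bbfvl
hjxl
yihe
gjp
xny
iixw
khz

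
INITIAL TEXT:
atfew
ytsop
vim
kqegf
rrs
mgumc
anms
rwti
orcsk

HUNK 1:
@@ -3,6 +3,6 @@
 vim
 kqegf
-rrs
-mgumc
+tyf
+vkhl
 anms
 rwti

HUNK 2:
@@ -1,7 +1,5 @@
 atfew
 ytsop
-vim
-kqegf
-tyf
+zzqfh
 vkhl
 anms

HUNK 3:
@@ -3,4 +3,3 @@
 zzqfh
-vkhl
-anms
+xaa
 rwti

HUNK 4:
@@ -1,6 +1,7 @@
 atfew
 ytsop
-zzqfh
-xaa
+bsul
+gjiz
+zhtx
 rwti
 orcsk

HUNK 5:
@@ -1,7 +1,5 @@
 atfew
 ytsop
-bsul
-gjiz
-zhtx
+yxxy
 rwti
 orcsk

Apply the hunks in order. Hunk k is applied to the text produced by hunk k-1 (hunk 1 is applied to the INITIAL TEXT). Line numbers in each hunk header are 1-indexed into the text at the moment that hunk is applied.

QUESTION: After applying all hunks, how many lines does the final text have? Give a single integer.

Hunk 1: at line 3 remove [rrs,mgumc] add [tyf,vkhl] -> 9 lines: atfew ytsop vim kqegf tyf vkhl anms rwti orcsk
Hunk 2: at line 1 remove [vim,kqegf,tyf] add [zzqfh] -> 7 lines: atfew ytsop zzqfh vkhl anms rwti orcsk
Hunk 3: at line 3 remove [vkhl,anms] add [xaa] -> 6 lines: atfew ytsop zzqfh xaa rwti orcsk
Hunk 4: at line 1 remove [zzqfh,xaa] add [bsul,gjiz,zhtx] -> 7 lines: atfew ytsop bsul gjiz zhtx rwti orcsk
Hunk 5: at line 1 remove [bsul,gjiz,zhtx] add [yxxy] -> 5 lines: atfew ytsop yxxy rwti orcsk
Final line count: 5

Answer: 5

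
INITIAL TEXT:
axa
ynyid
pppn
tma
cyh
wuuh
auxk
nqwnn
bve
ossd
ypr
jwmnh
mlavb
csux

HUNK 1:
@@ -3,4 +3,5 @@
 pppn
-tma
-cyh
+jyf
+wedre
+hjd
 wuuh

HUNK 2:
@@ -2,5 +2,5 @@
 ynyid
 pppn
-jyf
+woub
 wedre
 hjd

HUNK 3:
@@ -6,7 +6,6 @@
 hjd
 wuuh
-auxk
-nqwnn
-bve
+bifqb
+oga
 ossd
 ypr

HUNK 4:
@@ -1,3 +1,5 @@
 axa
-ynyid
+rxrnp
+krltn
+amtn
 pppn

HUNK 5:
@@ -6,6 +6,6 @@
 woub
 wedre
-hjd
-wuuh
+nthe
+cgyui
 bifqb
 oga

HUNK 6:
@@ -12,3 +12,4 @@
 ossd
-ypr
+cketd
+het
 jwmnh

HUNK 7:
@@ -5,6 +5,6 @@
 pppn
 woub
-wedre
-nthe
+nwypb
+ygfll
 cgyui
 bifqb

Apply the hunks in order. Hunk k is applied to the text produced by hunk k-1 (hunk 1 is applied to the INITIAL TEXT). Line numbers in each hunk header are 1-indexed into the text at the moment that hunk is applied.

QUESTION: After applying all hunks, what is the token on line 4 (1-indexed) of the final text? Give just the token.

Answer: amtn

Derivation:
Hunk 1: at line 3 remove [tma,cyh] add [jyf,wedre,hjd] -> 15 lines: axa ynyid pppn jyf wedre hjd wuuh auxk nqwnn bve ossd ypr jwmnh mlavb csux
Hunk 2: at line 2 remove [jyf] add [woub] -> 15 lines: axa ynyid pppn woub wedre hjd wuuh auxk nqwnn bve ossd ypr jwmnh mlavb csux
Hunk 3: at line 6 remove [auxk,nqwnn,bve] add [bifqb,oga] -> 14 lines: axa ynyid pppn woub wedre hjd wuuh bifqb oga ossd ypr jwmnh mlavb csux
Hunk 4: at line 1 remove [ynyid] add [rxrnp,krltn,amtn] -> 16 lines: axa rxrnp krltn amtn pppn woub wedre hjd wuuh bifqb oga ossd ypr jwmnh mlavb csux
Hunk 5: at line 6 remove [hjd,wuuh] add [nthe,cgyui] -> 16 lines: axa rxrnp krltn amtn pppn woub wedre nthe cgyui bifqb oga ossd ypr jwmnh mlavb csux
Hunk 6: at line 12 remove [ypr] add [cketd,het] -> 17 lines: axa rxrnp krltn amtn pppn woub wedre nthe cgyui bifqb oga ossd cketd het jwmnh mlavb csux
Hunk 7: at line 5 remove [wedre,nthe] add [nwypb,ygfll] -> 17 lines: axa rxrnp krltn amtn pppn woub nwypb ygfll cgyui bifqb oga ossd cketd het jwmnh mlavb csux
Final line 4: amtn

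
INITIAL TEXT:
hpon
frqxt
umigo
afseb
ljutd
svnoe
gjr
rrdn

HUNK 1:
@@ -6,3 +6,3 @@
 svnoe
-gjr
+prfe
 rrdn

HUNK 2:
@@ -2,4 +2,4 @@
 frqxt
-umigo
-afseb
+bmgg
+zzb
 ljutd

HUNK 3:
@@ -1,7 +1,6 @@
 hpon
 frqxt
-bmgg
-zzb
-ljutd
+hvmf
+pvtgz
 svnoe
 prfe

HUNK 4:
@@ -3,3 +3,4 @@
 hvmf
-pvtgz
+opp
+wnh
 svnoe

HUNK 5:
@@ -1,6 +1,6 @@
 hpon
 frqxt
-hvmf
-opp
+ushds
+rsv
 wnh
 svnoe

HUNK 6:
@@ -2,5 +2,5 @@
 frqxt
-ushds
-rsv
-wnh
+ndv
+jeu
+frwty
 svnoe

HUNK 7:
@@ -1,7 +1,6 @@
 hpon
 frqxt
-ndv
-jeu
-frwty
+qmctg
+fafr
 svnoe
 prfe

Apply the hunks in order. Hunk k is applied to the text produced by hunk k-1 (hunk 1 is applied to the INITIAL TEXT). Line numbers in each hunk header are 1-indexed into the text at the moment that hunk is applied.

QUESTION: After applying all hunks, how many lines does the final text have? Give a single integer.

Answer: 7

Derivation:
Hunk 1: at line 6 remove [gjr] add [prfe] -> 8 lines: hpon frqxt umigo afseb ljutd svnoe prfe rrdn
Hunk 2: at line 2 remove [umigo,afseb] add [bmgg,zzb] -> 8 lines: hpon frqxt bmgg zzb ljutd svnoe prfe rrdn
Hunk 3: at line 1 remove [bmgg,zzb,ljutd] add [hvmf,pvtgz] -> 7 lines: hpon frqxt hvmf pvtgz svnoe prfe rrdn
Hunk 4: at line 3 remove [pvtgz] add [opp,wnh] -> 8 lines: hpon frqxt hvmf opp wnh svnoe prfe rrdn
Hunk 5: at line 1 remove [hvmf,opp] add [ushds,rsv] -> 8 lines: hpon frqxt ushds rsv wnh svnoe prfe rrdn
Hunk 6: at line 2 remove [ushds,rsv,wnh] add [ndv,jeu,frwty] -> 8 lines: hpon frqxt ndv jeu frwty svnoe prfe rrdn
Hunk 7: at line 1 remove [ndv,jeu,frwty] add [qmctg,fafr] -> 7 lines: hpon frqxt qmctg fafr svnoe prfe rrdn
Final line count: 7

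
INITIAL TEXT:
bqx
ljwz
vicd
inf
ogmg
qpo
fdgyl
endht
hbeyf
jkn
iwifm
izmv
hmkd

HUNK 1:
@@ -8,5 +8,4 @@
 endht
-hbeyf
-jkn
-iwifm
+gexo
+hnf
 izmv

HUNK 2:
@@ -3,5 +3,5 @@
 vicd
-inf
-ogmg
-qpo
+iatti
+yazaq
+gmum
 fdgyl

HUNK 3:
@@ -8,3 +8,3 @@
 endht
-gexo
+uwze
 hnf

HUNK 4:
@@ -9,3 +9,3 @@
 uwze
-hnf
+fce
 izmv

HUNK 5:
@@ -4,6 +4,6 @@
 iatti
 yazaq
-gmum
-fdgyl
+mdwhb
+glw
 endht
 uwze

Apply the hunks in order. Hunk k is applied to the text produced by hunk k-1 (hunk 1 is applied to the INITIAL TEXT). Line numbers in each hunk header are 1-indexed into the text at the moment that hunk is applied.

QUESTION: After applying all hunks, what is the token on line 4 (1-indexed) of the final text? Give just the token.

Hunk 1: at line 8 remove [hbeyf,jkn,iwifm] add [gexo,hnf] -> 12 lines: bqx ljwz vicd inf ogmg qpo fdgyl endht gexo hnf izmv hmkd
Hunk 2: at line 3 remove [inf,ogmg,qpo] add [iatti,yazaq,gmum] -> 12 lines: bqx ljwz vicd iatti yazaq gmum fdgyl endht gexo hnf izmv hmkd
Hunk 3: at line 8 remove [gexo] add [uwze] -> 12 lines: bqx ljwz vicd iatti yazaq gmum fdgyl endht uwze hnf izmv hmkd
Hunk 4: at line 9 remove [hnf] add [fce] -> 12 lines: bqx ljwz vicd iatti yazaq gmum fdgyl endht uwze fce izmv hmkd
Hunk 5: at line 4 remove [gmum,fdgyl] add [mdwhb,glw] -> 12 lines: bqx ljwz vicd iatti yazaq mdwhb glw endht uwze fce izmv hmkd
Final line 4: iatti

Answer: iatti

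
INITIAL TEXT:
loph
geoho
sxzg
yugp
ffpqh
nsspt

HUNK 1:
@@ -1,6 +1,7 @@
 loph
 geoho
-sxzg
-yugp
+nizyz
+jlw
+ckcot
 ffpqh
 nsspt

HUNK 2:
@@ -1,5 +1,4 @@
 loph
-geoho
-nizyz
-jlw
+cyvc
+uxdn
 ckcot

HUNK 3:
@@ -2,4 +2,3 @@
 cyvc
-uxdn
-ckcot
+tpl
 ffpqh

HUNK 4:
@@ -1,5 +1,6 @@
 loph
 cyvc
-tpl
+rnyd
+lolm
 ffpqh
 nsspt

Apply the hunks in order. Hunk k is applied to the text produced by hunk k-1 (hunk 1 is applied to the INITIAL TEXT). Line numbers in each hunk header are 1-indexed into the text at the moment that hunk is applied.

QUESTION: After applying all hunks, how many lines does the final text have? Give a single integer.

Answer: 6

Derivation:
Hunk 1: at line 1 remove [sxzg,yugp] add [nizyz,jlw,ckcot] -> 7 lines: loph geoho nizyz jlw ckcot ffpqh nsspt
Hunk 2: at line 1 remove [geoho,nizyz,jlw] add [cyvc,uxdn] -> 6 lines: loph cyvc uxdn ckcot ffpqh nsspt
Hunk 3: at line 2 remove [uxdn,ckcot] add [tpl] -> 5 lines: loph cyvc tpl ffpqh nsspt
Hunk 4: at line 1 remove [tpl] add [rnyd,lolm] -> 6 lines: loph cyvc rnyd lolm ffpqh nsspt
Final line count: 6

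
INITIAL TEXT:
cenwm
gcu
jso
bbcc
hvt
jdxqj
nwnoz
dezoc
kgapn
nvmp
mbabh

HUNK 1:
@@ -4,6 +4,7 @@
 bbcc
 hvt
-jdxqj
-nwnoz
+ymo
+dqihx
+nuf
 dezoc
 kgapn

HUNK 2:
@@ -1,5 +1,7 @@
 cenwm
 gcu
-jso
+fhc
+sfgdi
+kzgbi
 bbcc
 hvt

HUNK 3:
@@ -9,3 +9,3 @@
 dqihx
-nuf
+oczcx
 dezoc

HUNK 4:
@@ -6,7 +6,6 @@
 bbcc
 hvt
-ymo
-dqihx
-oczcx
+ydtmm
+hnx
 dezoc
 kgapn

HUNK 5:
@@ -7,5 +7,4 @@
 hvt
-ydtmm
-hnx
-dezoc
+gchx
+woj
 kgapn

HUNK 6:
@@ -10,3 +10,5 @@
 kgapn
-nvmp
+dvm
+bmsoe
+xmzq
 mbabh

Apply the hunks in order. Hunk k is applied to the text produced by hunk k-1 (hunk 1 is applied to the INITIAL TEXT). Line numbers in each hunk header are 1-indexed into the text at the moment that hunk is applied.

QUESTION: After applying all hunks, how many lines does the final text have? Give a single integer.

Answer: 14

Derivation:
Hunk 1: at line 4 remove [jdxqj,nwnoz] add [ymo,dqihx,nuf] -> 12 lines: cenwm gcu jso bbcc hvt ymo dqihx nuf dezoc kgapn nvmp mbabh
Hunk 2: at line 1 remove [jso] add [fhc,sfgdi,kzgbi] -> 14 lines: cenwm gcu fhc sfgdi kzgbi bbcc hvt ymo dqihx nuf dezoc kgapn nvmp mbabh
Hunk 3: at line 9 remove [nuf] add [oczcx] -> 14 lines: cenwm gcu fhc sfgdi kzgbi bbcc hvt ymo dqihx oczcx dezoc kgapn nvmp mbabh
Hunk 4: at line 6 remove [ymo,dqihx,oczcx] add [ydtmm,hnx] -> 13 lines: cenwm gcu fhc sfgdi kzgbi bbcc hvt ydtmm hnx dezoc kgapn nvmp mbabh
Hunk 5: at line 7 remove [ydtmm,hnx,dezoc] add [gchx,woj] -> 12 lines: cenwm gcu fhc sfgdi kzgbi bbcc hvt gchx woj kgapn nvmp mbabh
Hunk 6: at line 10 remove [nvmp] add [dvm,bmsoe,xmzq] -> 14 lines: cenwm gcu fhc sfgdi kzgbi bbcc hvt gchx woj kgapn dvm bmsoe xmzq mbabh
Final line count: 14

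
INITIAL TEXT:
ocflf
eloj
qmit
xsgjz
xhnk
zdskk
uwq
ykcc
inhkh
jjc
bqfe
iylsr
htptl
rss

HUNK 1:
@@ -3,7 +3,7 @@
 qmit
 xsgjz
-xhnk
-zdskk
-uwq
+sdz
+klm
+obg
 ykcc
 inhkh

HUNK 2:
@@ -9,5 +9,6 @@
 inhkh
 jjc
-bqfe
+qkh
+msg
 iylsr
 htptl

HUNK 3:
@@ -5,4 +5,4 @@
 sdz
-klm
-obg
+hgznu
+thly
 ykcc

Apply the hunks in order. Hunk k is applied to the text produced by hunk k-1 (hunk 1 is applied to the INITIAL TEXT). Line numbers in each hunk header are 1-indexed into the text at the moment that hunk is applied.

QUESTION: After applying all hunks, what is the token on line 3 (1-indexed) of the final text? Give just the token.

Answer: qmit

Derivation:
Hunk 1: at line 3 remove [xhnk,zdskk,uwq] add [sdz,klm,obg] -> 14 lines: ocflf eloj qmit xsgjz sdz klm obg ykcc inhkh jjc bqfe iylsr htptl rss
Hunk 2: at line 9 remove [bqfe] add [qkh,msg] -> 15 lines: ocflf eloj qmit xsgjz sdz klm obg ykcc inhkh jjc qkh msg iylsr htptl rss
Hunk 3: at line 5 remove [klm,obg] add [hgznu,thly] -> 15 lines: ocflf eloj qmit xsgjz sdz hgznu thly ykcc inhkh jjc qkh msg iylsr htptl rss
Final line 3: qmit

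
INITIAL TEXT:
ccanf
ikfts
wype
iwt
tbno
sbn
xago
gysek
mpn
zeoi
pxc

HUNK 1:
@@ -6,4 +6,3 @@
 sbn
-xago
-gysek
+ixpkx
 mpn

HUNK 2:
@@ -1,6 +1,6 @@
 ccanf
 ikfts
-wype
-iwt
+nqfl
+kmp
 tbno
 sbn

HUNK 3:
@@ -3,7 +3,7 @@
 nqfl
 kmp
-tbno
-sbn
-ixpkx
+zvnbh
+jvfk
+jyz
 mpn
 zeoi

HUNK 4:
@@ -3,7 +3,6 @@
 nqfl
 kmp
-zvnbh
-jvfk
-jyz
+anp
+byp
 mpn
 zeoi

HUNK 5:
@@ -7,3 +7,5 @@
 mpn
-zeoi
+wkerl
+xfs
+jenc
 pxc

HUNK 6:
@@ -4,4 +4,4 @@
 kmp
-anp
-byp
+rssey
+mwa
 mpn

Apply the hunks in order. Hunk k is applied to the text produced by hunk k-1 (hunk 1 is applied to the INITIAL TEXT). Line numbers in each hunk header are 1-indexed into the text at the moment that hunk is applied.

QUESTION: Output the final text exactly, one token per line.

Answer: ccanf
ikfts
nqfl
kmp
rssey
mwa
mpn
wkerl
xfs
jenc
pxc

Derivation:
Hunk 1: at line 6 remove [xago,gysek] add [ixpkx] -> 10 lines: ccanf ikfts wype iwt tbno sbn ixpkx mpn zeoi pxc
Hunk 2: at line 1 remove [wype,iwt] add [nqfl,kmp] -> 10 lines: ccanf ikfts nqfl kmp tbno sbn ixpkx mpn zeoi pxc
Hunk 3: at line 3 remove [tbno,sbn,ixpkx] add [zvnbh,jvfk,jyz] -> 10 lines: ccanf ikfts nqfl kmp zvnbh jvfk jyz mpn zeoi pxc
Hunk 4: at line 3 remove [zvnbh,jvfk,jyz] add [anp,byp] -> 9 lines: ccanf ikfts nqfl kmp anp byp mpn zeoi pxc
Hunk 5: at line 7 remove [zeoi] add [wkerl,xfs,jenc] -> 11 lines: ccanf ikfts nqfl kmp anp byp mpn wkerl xfs jenc pxc
Hunk 6: at line 4 remove [anp,byp] add [rssey,mwa] -> 11 lines: ccanf ikfts nqfl kmp rssey mwa mpn wkerl xfs jenc pxc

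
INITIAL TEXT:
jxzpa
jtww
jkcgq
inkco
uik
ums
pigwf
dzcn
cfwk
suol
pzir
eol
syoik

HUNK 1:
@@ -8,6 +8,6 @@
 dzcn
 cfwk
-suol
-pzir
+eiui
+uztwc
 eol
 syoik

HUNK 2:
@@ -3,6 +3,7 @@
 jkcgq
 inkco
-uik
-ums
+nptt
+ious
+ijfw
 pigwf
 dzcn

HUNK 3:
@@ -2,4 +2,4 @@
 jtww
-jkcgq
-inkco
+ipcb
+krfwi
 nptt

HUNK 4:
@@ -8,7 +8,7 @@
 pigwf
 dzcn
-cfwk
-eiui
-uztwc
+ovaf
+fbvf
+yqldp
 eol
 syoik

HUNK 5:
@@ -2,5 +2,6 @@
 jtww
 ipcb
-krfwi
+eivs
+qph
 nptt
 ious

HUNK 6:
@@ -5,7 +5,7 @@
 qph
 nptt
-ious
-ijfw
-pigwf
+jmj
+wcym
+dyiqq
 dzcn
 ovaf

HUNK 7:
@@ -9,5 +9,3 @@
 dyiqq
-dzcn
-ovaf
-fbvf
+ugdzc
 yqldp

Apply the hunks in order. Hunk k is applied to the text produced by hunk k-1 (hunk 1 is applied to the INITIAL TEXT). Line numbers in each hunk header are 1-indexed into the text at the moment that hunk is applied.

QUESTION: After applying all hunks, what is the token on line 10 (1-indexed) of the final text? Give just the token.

Answer: ugdzc

Derivation:
Hunk 1: at line 8 remove [suol,pzir] add [eiui,uztwc] -> 13 lines: jxzpa jtww jkcgq inkco uik ums pigwf dzcn cfwk eiui uztwc eol syoik
Hunk 2: at line 3 remove [uik,ums] add [nptt,ious,ijfw] -> 14 lines: jxzpa jtww jkcgq inkco nptt ious ijfw pigwf dzcn cfwk eiui uztwc eol syoik
Hunk 3: at line 2 remove [jkcgq,inkco] add [ipcb,krfwi] -> 14 lines: jxzpa jtww ipcb krfwi nptt ious ijfw pigwf dzcn cfwk eiui uztwc eol syoik
Hunk 4: at line 8 remove [cfwk,eiui,uztwc] add [ovaf,fbvf,yqldp] -> 14 lines: jxzpa jtww ipcb krfwi nptt ious ijfw pigwf dzcn ovaf fbvf yqldp eol syoik
Hunk 5: at line 2 remove [krfwi] add [eivs,qph] -> 15 lines: jxzpa jtww ipcb eivs qph nptt ious ijfw pigwf dzcn ovaf fbvf yqldp eol syoik
Hunk 6: at line 5 remove [ious,ijfw,pigwf] add [jmj,wcym,dyiqq] -> 15 lines: jxzpa jtww ipcb eivs qph nptt jmj wcym dyiqq dzcn ovaf fbvf yqldp eol syoik
Hunk 7: at line 9 remove [dzcn,ovaf,fbvf] add [ugdzc] -> 13 lines: jxzpa jtww ipcb eivs qph nptt jmj wcym dyiqq ugdzc yqldp eol syoik
Final line 10: ugdzc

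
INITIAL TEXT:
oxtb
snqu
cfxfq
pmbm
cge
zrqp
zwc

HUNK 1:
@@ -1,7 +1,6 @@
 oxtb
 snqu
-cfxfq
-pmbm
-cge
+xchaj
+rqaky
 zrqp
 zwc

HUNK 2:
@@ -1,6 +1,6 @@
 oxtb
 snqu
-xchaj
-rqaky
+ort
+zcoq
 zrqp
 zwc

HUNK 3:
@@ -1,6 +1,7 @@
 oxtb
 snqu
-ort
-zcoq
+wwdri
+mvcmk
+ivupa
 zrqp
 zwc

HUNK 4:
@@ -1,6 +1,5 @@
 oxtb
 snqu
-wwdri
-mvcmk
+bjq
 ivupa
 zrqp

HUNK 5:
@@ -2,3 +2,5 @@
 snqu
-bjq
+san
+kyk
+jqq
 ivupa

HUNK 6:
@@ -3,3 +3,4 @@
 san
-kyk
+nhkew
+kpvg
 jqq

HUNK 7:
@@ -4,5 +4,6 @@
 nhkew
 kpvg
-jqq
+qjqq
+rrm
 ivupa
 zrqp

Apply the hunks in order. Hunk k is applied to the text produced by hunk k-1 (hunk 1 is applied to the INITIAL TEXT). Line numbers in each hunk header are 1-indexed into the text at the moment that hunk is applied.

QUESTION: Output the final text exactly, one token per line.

Hunk 1: at line 1 remove [cfxfq,pmbm,cge] add [xchaj,rqaky] -> 6 lines: oxtb snqu xchaj rqaky zrqp zwc
Hunk 2: at line 1 remove [xchaj,rqaky] add [ort,zcoq] -> 6 lines: oxtb snqu ort zcoq zrqp zwc
Hunk 3: at line 1 remove [ort,zcoq] add [wwdri,mvcmk,ivupa] -> 7 lines: oxtb snqu wwdri mvcmk ivupa zrqp zwc
Hunk 4: at line 1 remove [wwdri,mvcmk] add [bjq] -> 6 lines: oxtb snqu bjq ivupa zrqp zwc
Hunk 5: at line 2 remove [bjq] add [san,kyk,jqq] -> 8 lines: oxtb snqu san kyk jqq ivupa zrqp zwc
Hunk 6: at line 3 remove [kyk] add [nhkew,kpvg] -> 9 lines: oxtb snqu san nhkew kpvg jqq ivupa zrqp zwc
Hunk 7: at line 4 remove [jqq] add [qjqq,rrm] -> 10 lines: oxtb snqu san nhkew kpvg qjqq rrm ivupa zrqp zwc

Answer: oxtb
snqu
san
nhkew
kpvg
qjqq
rrm
ivupa
zrqp
zwc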